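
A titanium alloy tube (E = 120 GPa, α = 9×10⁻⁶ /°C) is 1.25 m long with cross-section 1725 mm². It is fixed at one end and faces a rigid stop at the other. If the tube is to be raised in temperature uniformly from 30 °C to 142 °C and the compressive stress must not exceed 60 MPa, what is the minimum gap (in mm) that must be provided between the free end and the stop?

g ≈ 0.635 mm

With no wall the tube would lengthen by αΔT L = 9×10⁻⁶ × 112 × 1250 = 1.26 mm.
At the allowable stress the elastic shortening the wall may impose is σL/E = 60 × 1250 / (120×10³) = 0.625 mm.
So the gap has to take up the difference, g_min = δ_free − σL/E = 1.26 − 0.625 = 0.635 mm.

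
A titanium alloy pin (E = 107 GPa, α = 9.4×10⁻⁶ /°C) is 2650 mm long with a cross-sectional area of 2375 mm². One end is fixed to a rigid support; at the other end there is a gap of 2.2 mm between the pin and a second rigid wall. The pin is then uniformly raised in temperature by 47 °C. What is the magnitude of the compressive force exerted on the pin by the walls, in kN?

P ≈ 0 kN

If the wall were absent the pin would grow by αΔT L = 9.4×10⁻⁶ × 47 × 2650 = 1.171 mm.
Since δ_free = 1.17 mm is less than the 2.2 mm gap, the pin never touches the wall. No axial force develops.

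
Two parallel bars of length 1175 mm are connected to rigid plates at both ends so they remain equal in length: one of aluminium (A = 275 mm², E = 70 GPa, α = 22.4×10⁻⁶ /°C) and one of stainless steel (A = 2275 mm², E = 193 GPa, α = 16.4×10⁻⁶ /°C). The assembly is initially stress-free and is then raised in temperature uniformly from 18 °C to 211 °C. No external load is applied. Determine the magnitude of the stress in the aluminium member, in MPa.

σ ≈ 77.7 MPa (compressive)

The aluminium has the larger α, so on heating it would change length more than the stainless steel if both were free. The rigid plates force a common final length, so the aluminium is put into compression and the stainless steel into tension, with equal and opposite forces P (no external load).
Setting the final lengths equal and cancelling L: (α₁ − α₂)ΔT = P/(A₁E₁) + P/(A₂E₂).
|α₁ − α₂|·ΔT = 6×10⁻⁶ × 193 = 0.001158.
1/(A₁E₁) + 1/(A₂E₂) = 1/(275×70×10³) + 1/(2275×193×10³) = 5.423×10⁻⁸ N⁻¹.
P = 0.001158 / 5.423×10⁻⁸ = 21360 N = 21.36 kN.
σ_{aluminium} = P/A₁ = 21360/275 = 77.66 MPa, compressive.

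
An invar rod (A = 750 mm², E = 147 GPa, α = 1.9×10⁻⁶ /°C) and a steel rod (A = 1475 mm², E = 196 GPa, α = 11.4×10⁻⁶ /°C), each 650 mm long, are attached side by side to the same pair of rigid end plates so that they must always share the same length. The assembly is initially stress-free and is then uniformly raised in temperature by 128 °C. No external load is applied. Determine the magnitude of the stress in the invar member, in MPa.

σ ≈ 129 MPa (tensile)

The steel has the larger α, so on heating it would change length more than the invar if both were free. The rigid plates force a common final length, so the steel is put into compression and the invar into tension, with equal and opposite forces P (no external load).
Compatibility of the two members (thermal + elastic change equal): (α₁ − α₂)ΔT = P·[1/(A₁E₁) + 1/(A₂E₂)].
|α₁ − α₂|·ΔT = 9.5×10⁻⁶ × 128 = 0.001216.
1/(A₁E₁) + 1/(A₂E₂) = 1/(750×147×10³) + 1/(1475×196×10³) = 1.253×10⁻⁸ N⁻¹.
P = 0.001216 / 1.253×10⁻⁸ = 97050 N = 97.05 kN.
σ_{invar} = P/A₁ = 97050/750 = 129.4 MPa, tensile.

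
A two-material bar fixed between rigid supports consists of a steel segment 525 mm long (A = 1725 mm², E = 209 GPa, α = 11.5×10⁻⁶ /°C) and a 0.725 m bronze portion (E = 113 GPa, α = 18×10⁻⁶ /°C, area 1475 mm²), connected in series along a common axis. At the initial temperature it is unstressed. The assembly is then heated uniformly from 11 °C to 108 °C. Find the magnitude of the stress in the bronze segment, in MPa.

σ ≈ 216 MPa (compressive)

If the supports were absent, the total length change would be Σ αᵢΔT Lᵢ = 11.5×10⁻⁶×97×525 + 18×10⁻⁶×97×725 = 1.851 mm.
Since the ends are fixed, an axial force P builds up, equal in every segment, with P · Σ Lᵢ/(AᵢEᵢ) = δ_free.
The series flexibility is Σ Lᵢ/(AᵢEᵢ) = 525/(1725×209×10³) + 725/(1475×113×10³) = 5.806×10⁻⁶ mm/N.
So P = 1.851 / 5.806×10⁻⁶ = 318.9 kN, compressive.
σ_{bronze} = P / A = 318900 / 1475 = 216.2 MPa.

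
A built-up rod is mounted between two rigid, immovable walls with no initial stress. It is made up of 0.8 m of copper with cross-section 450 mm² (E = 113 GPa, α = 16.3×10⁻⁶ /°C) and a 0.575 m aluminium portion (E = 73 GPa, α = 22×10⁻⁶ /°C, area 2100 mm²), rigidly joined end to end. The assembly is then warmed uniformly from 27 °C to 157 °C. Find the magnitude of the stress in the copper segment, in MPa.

σ ≈ 381 MPa (compressive)

With the walls removed the bar would change length by δ_free = Σ αᵢΔT Lᵢ = 16.3×10⁻⁶×130×800 + 22×10⁻⁶×130×575 = 3.34 mm.
The rigid supports impose zero overall length change; the single axial force P common to all segments must satisfy P Σ Lᵢ/(AᵢEᵢ) = δ_free.
The series flexibility is Σ Lᵢ/(AᵢEᵢ) = 800/(450×113×10³) + 575/(2100×73×10³) = 1.948×10⁻⁵ mm/N.
P = 3.34 / 1.948×10⁻⁵ = 171400 N = 171.4 kN, compressive.
σ_{copper} = P / A = 171400 / 450 = 380.9 MPa.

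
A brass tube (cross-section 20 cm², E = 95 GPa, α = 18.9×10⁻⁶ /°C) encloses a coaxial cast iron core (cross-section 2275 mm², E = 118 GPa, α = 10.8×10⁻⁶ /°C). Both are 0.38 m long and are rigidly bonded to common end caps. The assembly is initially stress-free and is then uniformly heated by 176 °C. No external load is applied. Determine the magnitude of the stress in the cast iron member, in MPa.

Equilibrium of a rigid end plate with no external load gives equal and opposite internal forces ±P in the two members. Since α_{brass} > α_{cast iron}, heating drives the brass into compression and the cast iron into tension.
Compatibility of the two members (thermal + elastic change equal): (α₁ − α₂)ΔT = P·[1/(A₁E₁) + 1/(A₂E₂)].
|α₁ − α₂|·ΔT = 8.1×10⁻⁶ × 176 = 0.001426.
1/(A₁E₁) + 1/(A₂E₂) = 1/(2000×95×10³) + 1/(2275×118×10³) = 8.988×10⁻⁹ N⁻¹.
P = 0.001426 / 8.988×10⁻⁹ = 158600 N = 158.6 kN.
σ_{cast iron} = P/A₂ = 158600/2275 = 69.72 MPa, tensile.

σ ≈ 69.7 MPa (tensile)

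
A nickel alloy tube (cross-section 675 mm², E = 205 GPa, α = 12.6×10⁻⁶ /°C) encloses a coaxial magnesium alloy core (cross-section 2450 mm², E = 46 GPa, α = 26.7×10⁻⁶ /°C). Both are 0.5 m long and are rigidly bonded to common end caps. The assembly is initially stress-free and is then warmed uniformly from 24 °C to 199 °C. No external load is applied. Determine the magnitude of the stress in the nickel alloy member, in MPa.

The magnesium alloy has the larger α, so on heating it would change length more than the nickel alloy if both were free. The rigid plates force a common final length, so the magnesium alloy is put into compression and the nickel alloy into tension, with equal and opposite forces P (no external load).
Compatibility of the two members (thermal + elastic change equal): (α₁ − α₂)ΔT = P·[1/(A₁E₁) + 1/(A₂E₂)].
|α₁ − α₂|·ΔT = 14.1×10⁻⁶ × 175 = 0.002467.
1/(A₁E₁) + 1/(A₂E₂) = 1/(675×205×10³) + 1/(2450×46×10³) = 1.61×10⁻⁸ N⁻¹.
P = 0.002467 / 1.61×10⁻⁸ = 153300 N = 153.3 kN.
σ_{nickel alloy} = P/A₁ = 153300/675 = 227.1 MPa, tensile.

σ ≈ 227 MPa (tensile)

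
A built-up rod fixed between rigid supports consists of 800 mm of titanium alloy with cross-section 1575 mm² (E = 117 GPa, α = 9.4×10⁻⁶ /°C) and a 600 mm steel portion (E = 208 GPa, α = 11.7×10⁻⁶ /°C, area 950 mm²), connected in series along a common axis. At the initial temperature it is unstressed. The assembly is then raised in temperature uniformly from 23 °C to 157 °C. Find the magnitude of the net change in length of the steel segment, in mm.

|ΔL| ≈ 0.139 mm

With the walls removed the bar would change length by δ_free = Σ αᵢΔT Lᵢ = 9.4×10⁻⁶×134×800 + 11.7×10⁻⁶×134×600 = 1.948 mm.
The rigid supports impose zero overall length change; the single axial force P common to all segments must satisfy P Σ Lᵢ/(AᵢEᵢ) = δ_free.
The series flexibility is Σ Lᵢ/(AᵢEᵢ) = 800/(1575×117×10³) + 600/(950×208×10³) = 7.378×10⁻⁶ mm/N.
P = 1.948 / 7.378×10⁻⁶ = 264100 N = 264.1 kN, compressive.
For the steel segment, free thermal change = 11.7×10⁻⁶×134×600 = 0.9407 mm and elastic change from P = 264100×600/(950×208×10³) = 0.8019 mm; these oppose, so the net change is 0.139 mm (segment lengthens).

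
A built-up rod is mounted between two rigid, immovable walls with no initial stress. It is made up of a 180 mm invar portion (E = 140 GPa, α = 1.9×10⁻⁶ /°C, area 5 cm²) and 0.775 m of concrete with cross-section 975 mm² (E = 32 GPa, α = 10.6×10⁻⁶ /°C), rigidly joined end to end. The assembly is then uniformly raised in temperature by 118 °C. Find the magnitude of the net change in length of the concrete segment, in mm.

Free thermal expansion of the whole bar: Σ αᵢΔT Lᵢ = 1.9×10⁻⁶×118×180 + 10.6×10⁻⁶×118×775 = 1.01 mm.
The walls prevent any net length change, so an axial force P (same in every segment) develops. Compatibility: P · Σ Lᵢ/(AᵢEᵢ) = δ_free.
Σ Lᵢ/(AᵢEᵢ) = 180/(500×140×10³) + 775/(975×32×10³) = 2.741×10⁻⁵ mm/N.
Hence P = δ_free / Σ(L/AE) = 1.01/2.741×10⁻⁵ = 36.84 kN (compressive).
For the concrete segment, free thermal change = 10.6×10⁻⁶×118×775 = 0.9694 mm and elastic change from P = 36840×775/(975×32×10³) = 0.915 mm; these oppose, so the net change is 0.0544 mm (segment lengthens).

|ΔL| ≈ 0.0544 mm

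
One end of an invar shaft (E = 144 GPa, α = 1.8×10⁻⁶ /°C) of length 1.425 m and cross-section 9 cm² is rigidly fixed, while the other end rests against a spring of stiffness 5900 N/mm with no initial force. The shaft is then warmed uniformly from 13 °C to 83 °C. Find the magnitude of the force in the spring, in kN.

Free thermal expansion: δ_free = αΔT L = 1.8×10⁻⁶ × 70 × 1425 = 0.1795 mm.
With a force P in the spring, the elastic change of the shaft is PL/(AE) and that of the spring is P/k; compatibility requires their sum to equal δ_free.
P [ L/(AE) + 1/k ] = δ_free → P [ 1425/(900×144×10³) + 1/(5900) ] = 0.1795.
P = 0.1795 / 0.0001805 = 994.8 N.

P ≈ 0.995 kN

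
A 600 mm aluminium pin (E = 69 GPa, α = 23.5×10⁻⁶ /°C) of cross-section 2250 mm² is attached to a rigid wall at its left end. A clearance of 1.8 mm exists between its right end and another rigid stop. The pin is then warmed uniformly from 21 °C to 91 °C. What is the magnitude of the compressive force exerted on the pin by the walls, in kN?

Unrestrained expansion: δ_free = αΔT L = 23.5×10⁻⁶ × 70 × 600 = 0.987 mm.
Since δ_free = 0.987 mm is less than the 1.8 mm gap, the pin never touches the wall. No axial force develops.

P ≈ 0 kN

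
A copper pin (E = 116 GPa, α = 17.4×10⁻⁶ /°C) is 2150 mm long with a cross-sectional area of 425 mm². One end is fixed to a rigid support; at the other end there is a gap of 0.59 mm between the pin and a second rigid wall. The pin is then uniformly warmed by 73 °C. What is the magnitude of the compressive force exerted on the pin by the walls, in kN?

Unrestrained expansion: δ_free = αΔT L = 17.4×10⁻⁶ × 73 × 2150 = 2.731 mm.
The gap closes (δ_free > 0.59 mm) and the wall then resists a further 2.731 − 0.59 = 2.141 mm of expansion.
So σ = E(δ_free − g)/L = 116×10³ × 2.141/2150 = 115.5 MPa.
P = σA = 115.5 × 425 = 49.09 kN.

P ≈ 49.1 kN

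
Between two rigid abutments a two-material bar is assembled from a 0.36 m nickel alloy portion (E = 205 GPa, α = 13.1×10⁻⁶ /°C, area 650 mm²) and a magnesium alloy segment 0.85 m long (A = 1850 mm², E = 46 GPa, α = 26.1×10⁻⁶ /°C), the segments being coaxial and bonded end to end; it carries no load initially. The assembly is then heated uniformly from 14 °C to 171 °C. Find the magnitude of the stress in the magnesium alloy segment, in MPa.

If the supports were absent, the total length change would be Σ αᵢΔT Lᵢ = 13.1×10⁻⁶×157×360 + 26.1×10⁻⁶×157×850 = 4.223 mm.
The walls prevent any net length change, so an axial force P (same in every segment) develops. Compatibility: P · Σ Lᵢ/(AᵢEᵢ) = δ_free.
The series flexibility is Σ Lᵢ/(AᵢEᵢ) = 360/(650×205×10³) + 850/(1850×46×10³) = 1.269×10⁻⁵ mm/N.
P = 4.223 / 1.269×10⁻⁵ = 332800 N = 332.8 kN, compressive.
σ_{magnesium alloy} = P / A = 332800 / 1850 = 179.9 MPa.

σ ≈ 180 MPa (compressive)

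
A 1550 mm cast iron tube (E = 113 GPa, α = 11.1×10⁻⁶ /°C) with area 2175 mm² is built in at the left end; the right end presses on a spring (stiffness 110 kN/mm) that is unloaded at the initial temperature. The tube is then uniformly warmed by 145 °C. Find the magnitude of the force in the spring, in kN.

The unrestrained thermal change is αΔT L = 11.1×10⁻⁶ × 145 × 1550 = 2.495 mm.
Let P be the compressive force at the spring. The tube shortens elastically by PL/(AE) and the spring compresses by P/k; together these equal δ_free.
P [ L/(AE) + 1/k ] = δ_free → P [ 1550/(2175×113×10³) + 1/(110×10³) ] = 2.495.
P = 2.495 / 1.54×10⁻⁵ = 162000 N.

P ≈ 162 kN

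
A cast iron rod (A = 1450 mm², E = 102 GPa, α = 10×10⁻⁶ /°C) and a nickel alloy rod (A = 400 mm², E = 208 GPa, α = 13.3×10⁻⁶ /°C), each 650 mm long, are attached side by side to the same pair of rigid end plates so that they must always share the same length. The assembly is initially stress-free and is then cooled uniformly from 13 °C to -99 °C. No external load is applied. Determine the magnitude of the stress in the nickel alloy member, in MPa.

σ ≈ 49.2 MPa (tensile)

Both members must finish at the same length. With the larger α, the nickel alloy tends to over-contract; the plates restrain it, putting the nickel alloy in tension and the cast iron in compression. With no external load the two internal forces are equal and opposite, magnitude P.
Equating the net (thermal + elastic) strains gives |α₁ − α₂|·ΔT = P·[1/(A₁E₁) + 1/(A₂E₂)].
|α₁ − α₂|·ΔT = 3.3×10⁻⁶ × 112 = 0.0003696.
1/(A₁E₁) + 1/(A₂E₂) = 1/(1450×102×10³) + 1/(400×208×10³) = 1.878×10⁻⁸ N⁻¹.
So P = 0.0003696 / 1.878×10⁻⁸ = 19.68 kN.
σ_{nickel alloy} = P/A₂ = 19680/400 = 49.2 MPa, tensile.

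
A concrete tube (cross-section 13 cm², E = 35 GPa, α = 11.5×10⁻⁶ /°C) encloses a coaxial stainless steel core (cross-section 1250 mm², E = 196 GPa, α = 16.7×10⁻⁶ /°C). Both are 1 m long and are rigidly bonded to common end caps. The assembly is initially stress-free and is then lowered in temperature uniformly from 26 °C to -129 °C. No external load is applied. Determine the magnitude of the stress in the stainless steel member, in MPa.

The stainless steel has the larger α, so on cooling it would change length more than the concrete if both were free. The rigid plates force a common final length, so the stainless steel is put into tension and the concrete into compression, with equal and opposite forces P (no external load).
Equating the net (thermal + elastic) strains gives |α₁ − α₂|·ΔT = P·[1/(A₁E₁) + 1/(A₂E₂)].
|α₁ − α₂|·ΔT = 5.2×10⁻⁶ × 155 = 0.000806.
1/(A₁E₁) + 1/(A₂E₂) = 1/(1300×35×10³) + 1/(1250×196×10³) = 2.606×10⁻⁸ N⁻¹.
P = 0.000806 / 2.606×10⁻⁸ = 30930 N = 30.93 kN.
σ_{stainless steel} = P/A₂ = 30930/1250 = 24.74 MPa, tensile.

σ ≈ 24.7 MPa (tensile)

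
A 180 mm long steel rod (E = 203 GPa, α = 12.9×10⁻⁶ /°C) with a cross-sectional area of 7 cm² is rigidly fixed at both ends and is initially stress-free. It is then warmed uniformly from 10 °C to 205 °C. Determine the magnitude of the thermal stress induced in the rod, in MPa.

The supports are rigid, so the total axial strain is zero. The restrained thermal strain is ε = αΔT = 12.9×10⁻⁶ × 195 = 2515.5×10⁻⁶.
Hence σ = E·αΔT = 203×10³ × 2515.5×10⁻⁶ = 510.6 MPa, compressive.

σ ≈ 511 MPa (compressive)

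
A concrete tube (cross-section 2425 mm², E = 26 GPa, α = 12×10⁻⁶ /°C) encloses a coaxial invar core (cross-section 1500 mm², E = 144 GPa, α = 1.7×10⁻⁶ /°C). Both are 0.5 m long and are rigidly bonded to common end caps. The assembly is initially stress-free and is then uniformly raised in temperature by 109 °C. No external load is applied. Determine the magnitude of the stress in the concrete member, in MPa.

σ ≈ 22.6 MPa (compressive)

Both members must finish at the same length. With the larger α, the concrete tends to over-expand; the plates restrain it, putting the concrete in compression and the invar in tension. With no external load the two internal forces are equal and opposite, magnitude P.
Equating the net (thermal + elastic) strains gives |α₁ − α₂|·ΔT = P·[1/(A₁E₁) + 1/(A₂E₂)].
|α₁ − α₂|·ΔT = 10.3×10⁻⁶ × 109 = 0.001123.
1/(A₁E₁) + 1/(A₂E₂) = 1/(2425×26×10³) + 1/(1500×144×10³) = 2.049×10⁻⁸ N⁻¹.
So P = 0.001123 / 2.049×10⁻⁸ = 54.79 kN.
σ_{concrete} = P/A₁ = 54790/2425 = 22.59 MPa, compressive.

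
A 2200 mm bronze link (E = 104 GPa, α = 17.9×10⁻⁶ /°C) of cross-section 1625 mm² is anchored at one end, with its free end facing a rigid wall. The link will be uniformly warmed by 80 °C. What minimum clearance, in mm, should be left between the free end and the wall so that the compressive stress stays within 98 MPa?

With no wall the link would lengthen by αΔT L = 17.9×10⁻⁶ × 80 × 2200 = 3.15 mm.
A stress of 98 MPa corresponds to the wall pushing the link back by σL/E = 98×2200/(104×10³) = 2.073 mm.
So the gap has to take up the difference, g_min = δ_free − σL/E = 3.15 − 2.073 = 1.077 mm.

g ≈ 1.08 mm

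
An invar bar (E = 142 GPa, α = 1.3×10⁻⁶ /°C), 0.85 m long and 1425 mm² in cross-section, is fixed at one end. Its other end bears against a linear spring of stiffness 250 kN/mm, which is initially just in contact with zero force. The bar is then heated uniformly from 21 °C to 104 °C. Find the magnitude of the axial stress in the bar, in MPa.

Free thermal expansion: δ_free = αΔT L = 1.3×10⁻⁶ × 83 × 850 = 0.09172 mm.
With a force P in the spring, the elastic change of the bar is PL/(AE) and that of the spring is P/k; compatibility requires their sum to equal δ_free.
So P = δ_free / [L/(AE) + 1/k] = 0.09172 / [ 850/(1425×142×10³) + 1/(250×10³) ].
P = 0.09172 / 8.201×10⁻⁶ = 11180 N.
σ = P/A = 11180/1425 = 7.848 MPa.

σ ≈ 7.85 MPa (compressive)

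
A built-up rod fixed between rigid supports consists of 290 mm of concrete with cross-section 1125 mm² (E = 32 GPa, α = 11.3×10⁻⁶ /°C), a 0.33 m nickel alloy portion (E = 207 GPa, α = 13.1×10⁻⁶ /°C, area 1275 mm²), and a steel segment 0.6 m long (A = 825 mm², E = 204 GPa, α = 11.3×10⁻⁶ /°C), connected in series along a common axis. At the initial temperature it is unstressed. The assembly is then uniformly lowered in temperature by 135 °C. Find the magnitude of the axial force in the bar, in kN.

P ≈ 151 kN (tensile)

With the walls removed the bar would change length by δ_free = Σ αᵢΔT Lᵢ = 11.3×10⁻⁶×135×290 + 13.1×10⁻⁶×135×330 + 11.3×10⁻⁶×135×600 = 1.941 mm.
The rigid supports impose zero overall length change; the single axial force P common to all segments must satisfy P Σ Lᵢ/(AᵢEᵢ) = δ_free.
Σ Lᵢ/(AᵢEᵢ) = 290/(1125×32×10³) + 330/(1275×207×10³) + 600/(825×204×10³) = 1.287×10⁻⁵ mm/N.
Hence P = δ_free / Σ(L/AE) = 1.941/1.287×10⁻⁵ = 150.8 kN (tensile).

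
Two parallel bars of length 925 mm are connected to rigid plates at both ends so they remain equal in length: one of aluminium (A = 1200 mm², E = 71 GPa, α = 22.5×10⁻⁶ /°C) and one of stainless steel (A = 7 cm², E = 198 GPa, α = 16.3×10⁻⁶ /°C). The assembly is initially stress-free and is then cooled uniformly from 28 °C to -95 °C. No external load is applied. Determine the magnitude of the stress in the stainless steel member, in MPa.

σ ≈ 57.5 MPa (compressive)

Both members must finish at the same length. With the larger α, the aluminium tends to over-contract; the plates restrain it, putting the aluminium in tension and the stainless steel in compression. With no external load the two internal forces are equal and opposite, magnitude P.
Equating the net (thermal + elastic) strains gives |α₁ − α₂|·ΔT = P·[1/(A₁E₁) + 1/(A₂E₂)].
|α₁ − α₂|·ΔT = 6.2×10⁻⁶ × 123 = 0.0007626.
1/(A₁E₁) + 1/(A₂E₂) = 1/(1200×71×10³) + 1/(700×198×10³) = 1.895×10⁻⁸ N⁻¹.
So P = 0.0007626 / 1.895×10⁻⁸ = 40.24 kN.
σ_{stainless steel} = P/A₂ = 40240/700 = 57.48 MPa, compressive.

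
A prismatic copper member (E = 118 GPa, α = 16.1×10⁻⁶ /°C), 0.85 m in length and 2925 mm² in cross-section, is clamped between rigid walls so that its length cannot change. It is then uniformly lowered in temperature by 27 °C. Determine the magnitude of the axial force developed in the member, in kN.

The ends cannot move, so σ = EαΔT = 118×10³ × 16.1×10⁻⁶ × 27 = 51.29 MPa.
Then P = σA = 51.29 × 2925 mm² = 150 kN, tensile.

P ≈ 150 kN (tensile)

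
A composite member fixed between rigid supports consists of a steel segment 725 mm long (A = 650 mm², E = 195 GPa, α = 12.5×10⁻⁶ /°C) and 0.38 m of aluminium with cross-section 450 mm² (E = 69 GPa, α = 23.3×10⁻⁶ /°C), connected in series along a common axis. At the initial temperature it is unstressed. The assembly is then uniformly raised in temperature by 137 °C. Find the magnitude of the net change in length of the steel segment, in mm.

|ΔL| ≈ 0.46 mm

If the supports were absent, the total length change would be Σ αᵢΔT Lᵢ = 12.5×10⁻⁶×137×725 + 23.3×10⁻⁶×137×380 = 2.455 mm.
The rigid supports impose zero overall length change; the single axial force P common to all segments must satisfy P Σ Lᵢ/(AᵢEᵢ) = δ_free.
The series flexibility is Σ Lᵢ/(AᵢEᵢ) = 725/(650×195×10³) + 380/(450×69×10³) = 1.796×10⁻⁵ mm/N.
So P = 2.455 / 1.796×10⁻⁵ = 136.7 kN, compressive.
For the steel segment, free thermal change = 12.5×10⁻⁶×137×725 = 1.242 mm and elastic change from P = 136700×725/(650×195×10³) = 0.7818 mm; these oppose, so the net change is 0.46 mm (segment lengthens).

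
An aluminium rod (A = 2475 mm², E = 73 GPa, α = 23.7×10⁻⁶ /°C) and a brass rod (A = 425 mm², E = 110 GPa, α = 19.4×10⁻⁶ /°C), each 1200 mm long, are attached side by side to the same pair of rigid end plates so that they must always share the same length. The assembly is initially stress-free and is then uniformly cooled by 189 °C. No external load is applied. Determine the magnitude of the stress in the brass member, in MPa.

σ ≈ 71 MPa (compressive)

Equilibrium of a rigid end plate with no external load gives equal and opposite internal forces ±P in the two members. Since α_{aluminium} > α_{brass}, cooling drives the aluminium into tension and the brass into compression.
Setting the final lengths equal and cancelling L: (α₁ − α₂)ΔT = P/(A₁E₁) + P/(A₂E₂).
|α₁ − α₂|·ΔT = 4.3×10⁻⁶ × 189 = 0.0008127.
1/(A₁E₁) + 1/(A₂E₂) = 1/(2475×73×10³) + 1/(425×110×10³) = 2.693×10⁻⁸ N⁻¹.
So P = 0.0008127 / 2.693×10⁻⁸ = 30.18 kN.
σ_{brass} = P/A₂ = 30180/425 = 71.02 MPa, compressive.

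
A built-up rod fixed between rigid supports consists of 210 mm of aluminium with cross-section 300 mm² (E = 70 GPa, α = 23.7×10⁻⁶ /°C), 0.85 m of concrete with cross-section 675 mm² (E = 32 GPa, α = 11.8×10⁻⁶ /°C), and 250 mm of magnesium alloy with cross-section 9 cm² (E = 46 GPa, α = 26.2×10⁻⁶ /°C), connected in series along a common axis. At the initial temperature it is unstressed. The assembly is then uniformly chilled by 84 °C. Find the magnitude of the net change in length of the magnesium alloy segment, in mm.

|ΔL| ≈ 0.353 mm

If the supports were absent, the total length change would be Σ αᵢΔT Lᵢ = 23.7×10⁻⁶×84×210 + 11.8×10⁻⁶×84×850 + 26.2×10⁻⁶×84×250 = 1.811 mm.
Since the ends are fixed, an axial force P builds up, equal in every segment, with P · Σ Lᵢ/(AᵢEᵢ) = δ_free.
The series flexibility is Σ Lᵢ/(AᵢEᵢ) = 210/(300×70×10³) + 850/(675×32×10³) + 250/(900×46×10³) = 5.539×10⁻⁵ mm/N.
Hence P = δ_free / Σ(L/AE) = 1.811/5.539×10⁻⁵ = 32.69 kN (tensile).
For the magnesium alloy segment, free thermal change = 26.2×10⁻⁶×84×250 = 0.5502 mm and elastic change from P = 32690×250/(900×46×10³) = 0.1974 mm; these oppose, so the net change is 0.353 mm (segment shortens).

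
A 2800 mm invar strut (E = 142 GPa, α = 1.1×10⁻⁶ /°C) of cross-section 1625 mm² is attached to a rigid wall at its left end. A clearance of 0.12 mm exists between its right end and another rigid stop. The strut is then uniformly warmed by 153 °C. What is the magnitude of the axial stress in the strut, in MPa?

If the wall were absent the strut would grow by αΔT L = 1.1×10⁻⁶ × 153 × 2800 = 0.4712 mm.
The gap closes (δ_free > 0.12 mm) and the wall then resists a further 0.4712 − 0.12 = 0.3512 mm of expansion.
Compatibility: PL/(AE) = 0.3512 mm, so σ = P/A = E × (0.3512/2800) = 17.81 MPa.

σ ≈ 17.8 MPa (compressive)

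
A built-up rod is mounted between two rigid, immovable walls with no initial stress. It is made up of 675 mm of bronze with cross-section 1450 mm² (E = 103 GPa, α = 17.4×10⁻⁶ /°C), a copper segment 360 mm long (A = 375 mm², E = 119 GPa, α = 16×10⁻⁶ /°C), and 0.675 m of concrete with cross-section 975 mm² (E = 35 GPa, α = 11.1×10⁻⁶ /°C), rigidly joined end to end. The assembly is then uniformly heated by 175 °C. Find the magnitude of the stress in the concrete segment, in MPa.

σ ≈ 139 MPa (compressive)

If the supports were absent, the total length change would be Σ αᵢΔT Lᵢ = 17.4×10⁻⁶×175×675 + 16×10⁻⁶×175×360 + 11.1×10⁻⁶×175×675 = 4.375 mm.
The rigid supports impose zero overall length change; the single axial force P common to all segments must satisfy P Σ Lᵢ/(AᵢEᵢ) = δ_free.
The series flexibility is Σ Lᵢ/(AᵢEᵢ) = 675/(1450×103×10³) + 360/(375×119×10³) + 675/(975×35×10³) = 3.237×10⁻⁵ mm/N.
Hence P = δ_free / Σ(L/AE) = 4.375/3.237×10⁻⁵ = 135.2 kN (compressive).
σ_{concrete} = P / A = 135200 / 975 = 138.6 MPa.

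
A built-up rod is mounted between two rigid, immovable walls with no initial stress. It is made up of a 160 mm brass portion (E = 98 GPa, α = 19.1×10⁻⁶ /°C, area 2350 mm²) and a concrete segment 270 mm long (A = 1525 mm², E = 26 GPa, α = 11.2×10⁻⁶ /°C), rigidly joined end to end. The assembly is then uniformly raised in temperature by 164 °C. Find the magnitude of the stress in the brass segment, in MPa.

σ ≈ 56.5 MPa (compressive)

Free thermal expansion of the whole bar: Σ αᵢΔT Lᵢ = 19.1×10⁻⁶×164×160 + 11.2×10⁻⁶×164×270 = 0.9971 mm.
The walls prevent any net length change, so an axial force P (same in every segment) develops. Compatibility: P · Σ Lᵢ/(AᵢEᵢ) = δ_free.
Σ Lᵢ/(AᵢEᵢ) = 160/(2350×98×10³) + 270/(1525×26×10³) = 7.504×10⁻⁶ mm/N.
Hence P = δ_free / Σ(L/AE) = 0.9971/7.504×10⁻⁶ = 132.9 kN (compressive).
σ_{brass} = P / A = 132900 / 2350 = 56.54 MPa.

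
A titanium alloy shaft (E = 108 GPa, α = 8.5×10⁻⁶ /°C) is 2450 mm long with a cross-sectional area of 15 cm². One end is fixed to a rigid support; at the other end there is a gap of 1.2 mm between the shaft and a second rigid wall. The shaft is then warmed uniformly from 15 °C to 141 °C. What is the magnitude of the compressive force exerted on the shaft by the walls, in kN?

P ≈ 94.2 kN

Unrestrained expansion: δ_free = αΔT L = 8.5×10⁻⁶ × 126 × 2450 = 2.624 mm.
After closing the 1.2 mm clearance, 2.624 − 1.2 = 1.424 mm of expansion remains to be suppressed by the wall.
Compatibility: PL/(AE) = 1.424 mm, so σ = P/A = E × (1.424/2450) = 62.77 MPa.
P = σA = 62.77 × 1500 = 94.16 kN.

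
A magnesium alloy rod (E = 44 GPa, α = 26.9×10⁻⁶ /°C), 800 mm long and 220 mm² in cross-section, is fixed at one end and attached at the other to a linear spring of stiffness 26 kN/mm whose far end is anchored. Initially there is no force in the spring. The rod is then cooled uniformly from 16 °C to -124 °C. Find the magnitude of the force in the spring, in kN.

P ≈ 24.9 kN

Free thermal contraction: δ_free = αΔT L = 26.9×10⁻⁶ × 140 × 800 = 3.013 mm.
With a force P in the spring, the elastic change of the rod is PL/(AE) and that of the spring is P/k; compatibility requires their sum to equal δ_free.
P [ L/(AE) + 1/k ] = δ_free → P [ 800/(220×44×10³) + 1/(26×10³) ] = 3.013.
P = 3.013 / 0.0001211 = 24880 N.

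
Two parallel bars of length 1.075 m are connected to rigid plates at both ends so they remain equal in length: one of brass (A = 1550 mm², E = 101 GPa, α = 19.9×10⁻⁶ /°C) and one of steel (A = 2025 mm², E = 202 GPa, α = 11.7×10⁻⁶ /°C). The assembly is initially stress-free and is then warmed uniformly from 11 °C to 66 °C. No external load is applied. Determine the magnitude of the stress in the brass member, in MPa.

σ ≈ 32.9 MPa (compressive)

Both members must finish at the same length. With the larger α, the brass tends to over-expand; the plates restrain it, putting the brass in compression and the steel in tension. With no external load the two internal forces are equal and opposite, magnitude P.
Compatibility of the two members (thermal + elastic change equal): (α₁ − α₂)ΔT = P·[1/(A₁E₁) + 1/(A₂E₂)].
|α₁ − α₂|·ΔT = 8.2×10⁻⁶ × 55 = 0.000451.
1/(A₁E₁) + 1/(A₂E₂) = 1/(1550×101×10³) + 1/(2025×202×10³) = 8.832×10⁻⁹ N⁻¹.
P = 0.000451 / 8.832×10⁻⁹ = 51060 N = 51.06 kN.
σ_{brass} = P/A₁ = 51060/1550 = 32.94 MPa, compressive.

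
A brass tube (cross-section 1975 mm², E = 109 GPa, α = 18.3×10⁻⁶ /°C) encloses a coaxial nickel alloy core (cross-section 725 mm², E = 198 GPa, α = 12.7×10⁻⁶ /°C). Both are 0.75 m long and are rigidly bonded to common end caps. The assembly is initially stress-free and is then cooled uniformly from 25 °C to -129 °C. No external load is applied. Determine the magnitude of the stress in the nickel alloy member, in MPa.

The brass has the larger α, so on cooling it would change length more than the nickel alloy if both were free. The rigid plates force a common final length, so the brass is put into tension and the nickel alloy into compression, with equal and opposite forces P (no external load).
Compatibility of the two members (thermal + elastic change equal): (α₁ − α₂)ΔT = P·[1/(A₁E₁) + 1/(A₂E₂)].
|α₁ − α₂|·ΔT = 5.6×10⁻⁶ × 154 = 0.0008624.
1/(A₁E₁) + 1/(A₂E₂) = 1/(1975×109×10³) + 1/(725×198×10³) = 1.161×10⁻⁸ N⁻¹.
So P = 0.0008624 / 1.161×10⁻⁸ = 74.27 kN.
σ_{nickel alloy} = P/A₂ = 74270/725 = 102.4 MPa, compressive.

σ ≈ 102 MPa (compressive)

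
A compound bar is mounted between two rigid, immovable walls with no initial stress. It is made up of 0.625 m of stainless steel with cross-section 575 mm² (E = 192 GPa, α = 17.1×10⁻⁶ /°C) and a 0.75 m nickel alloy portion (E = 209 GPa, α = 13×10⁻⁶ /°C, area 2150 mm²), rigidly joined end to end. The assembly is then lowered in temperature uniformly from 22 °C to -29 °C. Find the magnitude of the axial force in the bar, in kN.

Free thermal contraction of the whole bar: Σ αᵢΔT Lᵢ = 17.1×10⁻⁶×51×625 + 13×10⁻⁶×51×750 = 1.042 mm.
The walls prevent any net length change, so an axial force P (same in every segment) develops. Compatibility: P · Σ Lᵢ/(AᵢEᵢ) = δ_free.
Σ Lᵢ/(AᵢEᵢ) = 625/(575×192×10³) + 750/(2150×209×10³) = 7.33×10⁻⁶ mm/N.
So P = 1.042 / 7.33×10⁻⁶ = 142.2 kN, tensile.

P ≈ 142 kN (tensile)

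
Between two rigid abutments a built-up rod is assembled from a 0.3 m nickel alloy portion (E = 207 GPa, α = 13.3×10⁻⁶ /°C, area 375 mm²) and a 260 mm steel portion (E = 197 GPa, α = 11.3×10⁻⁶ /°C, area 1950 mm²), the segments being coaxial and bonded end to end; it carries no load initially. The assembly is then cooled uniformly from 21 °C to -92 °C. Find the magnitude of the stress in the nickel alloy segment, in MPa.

Free thermal contraction of the whole bar: Σ αᵢΔT Lᵢ = 13.3×10⁻⁶×113×300 + 11.3×10⁻⁶×113×260 = 0.7829 mm.
The rigid supports impose zero overall length change; the single axial force P common to all segments must satisfy P Σ Lᵢ/(AᵢEᵢ) = δ_free.
Σ Lᵢ/(AᵢEᵢ) = 300/(375×207×10³) + 260/(1950×197×10³) = 4.542×10⁻⁶ mm/N.
P = 0.7829 / 4.542×10⁻⁶ = 172400 N = 172.4 kN, tensile.
σ_{nickel alloy} = P / A = 172400 / 375 = 459.7 MPa.

σ ≈ 460 MPa (tensile)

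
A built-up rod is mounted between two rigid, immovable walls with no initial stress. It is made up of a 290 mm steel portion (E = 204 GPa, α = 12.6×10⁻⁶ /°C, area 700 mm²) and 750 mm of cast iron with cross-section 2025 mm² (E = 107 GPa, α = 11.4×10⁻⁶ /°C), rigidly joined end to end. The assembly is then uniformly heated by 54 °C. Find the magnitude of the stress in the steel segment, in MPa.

σ ≈ 171 MPa (compressive)

With the walls removed the bar would change length by δ_free = Σ αᵢΔT Lᵢ = 12.6×10⁻⁶×54×290 + 11.4×10⁻⁶×54×750 = 0.659 mm.
Since the ends are fixed, an axial force P builds up, equal in every segment, with P · Σ Lᵢ/(AᵢEᵢ) = δ_free.
The series flexibility is Σ Lᵢ/(AᵢEᵢ) = 290/(700×204×10³) + 750/(2025×107×10³) = 5.492×10⁻⁶ mm/N.
So P = 0.659 / 5.492×10⁻⁶ = 120 kN, compressive.
σ_{steel} = P / A = 120000 / 700 = 171.4 MPa.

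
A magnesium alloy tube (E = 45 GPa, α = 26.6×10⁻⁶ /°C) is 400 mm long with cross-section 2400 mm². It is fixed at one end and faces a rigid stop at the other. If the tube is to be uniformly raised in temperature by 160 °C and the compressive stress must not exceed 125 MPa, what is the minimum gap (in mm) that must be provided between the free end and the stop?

With no wall the tube would lengthen by αΔT L = 26.6×10⁻⁶ × 160 × 400 = 1.702 mm.
At the allowable stress the elastic shortening the wall may impose is σL/E = 125 × 400 / (45×10³) = 1.111 mm.
So the gap has to take up the difference, g_min = δ_free − σL/E = 1.702 − 1.111 = 0.5913 mm.

g ≈ 0.591 mm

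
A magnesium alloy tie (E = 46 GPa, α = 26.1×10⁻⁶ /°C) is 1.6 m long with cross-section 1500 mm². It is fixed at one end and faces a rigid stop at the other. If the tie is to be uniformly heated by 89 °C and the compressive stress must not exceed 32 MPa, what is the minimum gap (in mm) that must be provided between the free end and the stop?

With no wall the tie would lengthen by αΔT L = 26.1×10⁻⁶ × 89 × 1600 = 3.717 mm.
A stress of 32 MPa corresponds to the wall pushing the tie back by σL/E = 32×1600/(46×10³) = 1.113 mm.
So the gap has to take up the difference, g_min = δ_free − σL/E = 3.717 − 1.113 = 2.604 mm.

g ≈ 2.6 mm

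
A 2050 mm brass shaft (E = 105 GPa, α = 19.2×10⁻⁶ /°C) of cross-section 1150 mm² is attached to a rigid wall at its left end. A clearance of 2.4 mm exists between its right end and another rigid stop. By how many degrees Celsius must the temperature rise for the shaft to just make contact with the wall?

The gap closes when αΔT L = 2.4 mm, since the shaft is still unstressed at that instant.
ΔT = 2.4 / (19.2×10⁻⁶ × 2050) = 60.98 °C.

ΔT ≈ 61 °C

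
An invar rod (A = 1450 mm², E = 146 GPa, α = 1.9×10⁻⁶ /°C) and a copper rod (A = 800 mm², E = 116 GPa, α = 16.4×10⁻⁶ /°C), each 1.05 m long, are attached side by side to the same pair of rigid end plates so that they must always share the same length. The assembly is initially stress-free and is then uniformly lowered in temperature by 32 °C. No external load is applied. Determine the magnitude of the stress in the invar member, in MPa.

Both members must finish at the same length. With the larger α, the copper tends to over-contract; the plates restrain it, putting the copper in tension and the invar in compression. With no external load the two internal forces are equal and opposite, magnitude P.
Equating the net (thermal + elastic) strains gives |α₁ − α₂|·ΔT = P·[1/(A₁E₁) + 1/(A₂E₂)].
|α₁ − α₂|·ΔT = 14.5×10⁻⁶ × 32 = 0.000464.
1/(A₁E₁) + 1/(A₂E₂) = 1/(1450×146×10³) + 1/(800×116×10³) = 1.55×10⁻⁸ N⁻¹.
So P = 0.000464 / 1.55×10⁻⁸ = 29.94 kN.
σ_{invar} = P/A₁ = 29940/1450 = 20.65 MPa, compressive.

σ ≈ 20.6 MPa (compressive)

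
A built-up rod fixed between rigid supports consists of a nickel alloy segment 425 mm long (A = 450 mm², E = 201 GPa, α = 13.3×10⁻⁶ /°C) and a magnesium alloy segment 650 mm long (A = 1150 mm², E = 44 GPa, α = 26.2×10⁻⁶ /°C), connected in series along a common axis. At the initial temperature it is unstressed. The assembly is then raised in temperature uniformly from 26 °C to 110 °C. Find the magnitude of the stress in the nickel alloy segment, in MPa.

σ ≈ 241 MPa (compressive)

If the supports were absent, the total length change would be Σ αᵢΔT Lᵢ = 13.3×10⁻⁶×84×425 + 26.2×10⁻⁶×84×650 = 1.905 mm.
The walls prevent any net length change, so an axial force P (same in every segment) develops. Compatibility: P · Σ Lᵢ/(AᵢEᵢ) = δ_free.
Σ Lᵢ/(AᵢEᵢ) = 425/(450×201×10³) + 650/(1150×44×10³) = 1.754×10⁻⁵ mm/N.
P = 1.905 / 1.754×10⁻⁵ = 108600 N = 108.6 kN, compressive.
σ_{nickel alloy} = P / A = 108600 / 450 = 241.3 MPa.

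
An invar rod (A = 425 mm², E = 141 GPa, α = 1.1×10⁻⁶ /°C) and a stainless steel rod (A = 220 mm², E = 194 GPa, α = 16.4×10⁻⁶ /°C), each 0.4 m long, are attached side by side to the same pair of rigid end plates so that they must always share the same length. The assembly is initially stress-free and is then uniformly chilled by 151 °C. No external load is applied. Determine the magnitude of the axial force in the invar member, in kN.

P ≈ 57.6 kN (compressive in the invar)

The stainless steel has the larger α, so on cooling it would change length more than the invar if both were free. The rigid plates force a common final length, so the stainless steel is put into tension and the invar into compression, with equal and opposite forces P (no external load).
Compatibility of the two members (thermal + elastic change equal): (α₁ − α₂)ΔT = P·[1/(A₁E₁) + 1/(A₂E₂)].
|α₁ − α₂|·ΔT = 15.3×10⁻⁶ × 151 = 0.00231.
1/(A₁E₁) + 1/(A₂E₂) = 1/(425×141×10³) + 1/(220×194×10³) = 4.012×10⁻⁸ N⁻¹.
P = 0.00231 / 4.012×10⁻⁸ = 57590 N = 57.59 kN.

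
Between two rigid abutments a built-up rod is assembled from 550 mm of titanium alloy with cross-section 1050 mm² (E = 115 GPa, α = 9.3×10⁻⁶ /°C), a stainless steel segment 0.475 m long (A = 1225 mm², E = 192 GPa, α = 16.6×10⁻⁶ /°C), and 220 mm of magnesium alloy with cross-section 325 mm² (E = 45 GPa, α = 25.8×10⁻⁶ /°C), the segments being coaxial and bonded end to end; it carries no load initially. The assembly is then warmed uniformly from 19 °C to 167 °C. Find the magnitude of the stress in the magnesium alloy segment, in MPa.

σ ≈ 393 MPa (compressive)

Free thermal expansion of the whole bar: Σ αᵢΔT Lᵢ = 9.3×10⁻⁶×148×550 + 16.6×10⁻⁶×148×475 + 25.8×10⁻⁶×148×220 = 2.764 mm.
Since the ends are fixed, an axial force P builds up, equal in every segment, with P · Σ Lᵢ/(AᵢEᵢ) = δ_free.
The series flexibility is Σ Lᵢ/(AᵢEᵢ) = 550/(1050×115×10³) + 475/(1225×192×10³) + 220/(325×45×10³) = 2.162×10⁻⁵ mm/N.
Hence P = δ_free / Σ(L/AE) = 2.764/2.162×10⁻⁵ = 127.9 kN (compressive).
σ_{magnesium alloy} = P / A = 127900 / 325 = 393.4 MPa.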